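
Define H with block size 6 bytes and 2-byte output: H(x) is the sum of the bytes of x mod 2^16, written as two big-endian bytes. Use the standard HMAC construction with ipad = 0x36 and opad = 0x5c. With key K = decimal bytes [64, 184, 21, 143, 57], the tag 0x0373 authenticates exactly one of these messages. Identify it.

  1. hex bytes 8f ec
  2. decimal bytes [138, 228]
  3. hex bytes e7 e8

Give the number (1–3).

Key decimal bytes [64, 184, 21, 143, 57] = 40 b8 15 8f 39 is 5 bytes ≤ B = 6; zero-pad to 6 bytes: K' = 40 b8 15 8f 39 00.
K' ⊕ ipad = 76 8e 23 b9 0f 36; K' ⊕ opad = 1c e4 49 d3 65 5c.
m1: inner = H(76 8e 23 b9 0f 36 8f ec) = 03 a0; tag = H(1c e4 49 d3 65 5c 03 a0) = 0380
m2: inner = H(76 8e 23 b9 0f 36 8a e4) = 03 93; tag = H(1c e4 49 d3 65 5c 03 93) = 0373 ← matches
m3: inner = H(76 8e 23 b9 0f 36 e7 e8) = 03 f4; tag = H(1c e4 49 d3 65 5c 03 f4) = 03d4

2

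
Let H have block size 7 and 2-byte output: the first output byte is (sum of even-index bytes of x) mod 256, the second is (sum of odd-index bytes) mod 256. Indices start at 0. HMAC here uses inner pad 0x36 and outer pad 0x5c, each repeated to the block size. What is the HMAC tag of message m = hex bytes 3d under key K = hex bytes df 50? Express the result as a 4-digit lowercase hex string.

a64f

Key hex bytes df 50 is 2 bytes ≤ B = 7; zero-pad to 7 bytes: K' = df 50 00 00 00 00 00.
K' ⊕ ipad = e9 66 36 36 36 36 36.  K' ⊕ opad = 83 0c 5c 5c 5c 5c 5c.
Inner input = (K'⊕ipad) ∥ m = e9 66 36 36 36 36 36 ∥ 3d.
Inner hash: even-index sum = 395 mod 256 = 139; odd-index sum = 271 mod 256 = 15 → 8b 0f.
Outer input = (K'⊕opad) ∥ inner = 83 0c 5c 5c 5c 5c 5c ∥ 8b 0f.
Outer hash (tag): even-index sum = 422 mod 256 = 166; odd-index sum = 335 mod 256 = 79 → a6 4f.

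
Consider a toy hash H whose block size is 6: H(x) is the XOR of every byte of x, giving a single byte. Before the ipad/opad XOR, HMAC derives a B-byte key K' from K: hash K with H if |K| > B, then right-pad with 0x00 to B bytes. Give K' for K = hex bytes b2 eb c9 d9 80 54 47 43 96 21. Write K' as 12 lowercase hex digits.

|K| = 10 > B = 6, so first hash the key.
H(K): XOR b2⊕eb⊕c9⊕d9⊕80⊕54⊕47⊕43⊕96⊕21 = 2e.
Zero-pad H(K) = 2e to 6 bytes: K' = 2e 00 00 00 00 00.

2e0000000000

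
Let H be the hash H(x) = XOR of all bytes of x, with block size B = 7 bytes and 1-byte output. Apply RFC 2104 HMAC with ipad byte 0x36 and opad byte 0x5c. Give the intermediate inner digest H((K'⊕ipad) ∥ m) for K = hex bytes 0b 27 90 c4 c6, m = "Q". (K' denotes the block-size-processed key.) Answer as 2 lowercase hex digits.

Key hex bytes 0b 27 90 c4 c6 is 5 bytes ≤ B = 7; zero-pad to 7 bytes: K' = 0b 27 90 c4 c6 00 00.
K' ⊕ ipad = 3d 11 a6 f2 f0 36 36.
Inner input = 3d 11 a6 f2 f0 36 36 ∥ 51.
Inner hash: XOR 3d⊕11⊕a6⊕f2⊕f0⊕36⊕36⊕51 = d9.

d9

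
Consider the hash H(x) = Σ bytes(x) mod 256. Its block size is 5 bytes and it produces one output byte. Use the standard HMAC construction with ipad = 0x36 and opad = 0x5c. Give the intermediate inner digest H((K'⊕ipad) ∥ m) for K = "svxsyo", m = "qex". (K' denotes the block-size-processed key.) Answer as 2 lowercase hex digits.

Key "svxsyo" = 73 76 78 73 79 6f is 6 bytes > B = 5, so hash it first: H(key) = bc, then zero-pad to 5 bytes: K' = bc 00 00 00 00.
K' ⊕ ipad = 8a 36 36 36 36.
Inner input = 8a 36 36 36 36 ∥ 71 65 78.
Inner hash: sum = 138+54+54+54+54+113+101+120 = 688; mod 256 = 176 → b0.

b0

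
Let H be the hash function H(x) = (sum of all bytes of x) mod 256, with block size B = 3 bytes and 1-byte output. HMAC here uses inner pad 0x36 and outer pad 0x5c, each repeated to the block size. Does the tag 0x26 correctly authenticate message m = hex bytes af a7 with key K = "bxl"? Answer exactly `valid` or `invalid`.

invalid

Key "bxl" = 62 78 6c is exactly B = 3 bytes: K' = 62 78 6c.
K' ⊕ ipad = 54 4e 5a; K' ⊕ opad = 3e 24 30.
Inner hash: sum = 84+78+90+175+167 = 594; mod 256 = 82 → 52.
Outer hash (recomputed tag): sum = 62+36+48+82 = 228 → e4.
Recomputed tag = e4; claimed = 26 → mismatch.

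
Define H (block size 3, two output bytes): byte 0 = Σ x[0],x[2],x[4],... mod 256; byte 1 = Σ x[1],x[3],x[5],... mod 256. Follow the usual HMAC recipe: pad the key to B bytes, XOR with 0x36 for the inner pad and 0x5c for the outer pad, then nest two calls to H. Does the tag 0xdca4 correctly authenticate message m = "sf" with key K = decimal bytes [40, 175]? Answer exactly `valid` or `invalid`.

invalid

Key decimal bytes [40, 175] = 28 af is 2 bytes ≤ B = 3; zero-pad to 3 bytes: K' = 28 af 00.
K' ⊕ ipad = 1e 99 36; K' ⊕ opad = 74 f3 5c.
Inner hash: even-index sum = 186 mod 256 = 186; odd-index sum = 268 mod 256 = 12 → ba 0c.
Outer hash (recomputed tag): even-index sum = 220 mod 256 = 220; odd-index sum = 429 mod 256 = 173 → dc ad.
Recomputed tag = dcad; claimed = dca4 → mismatch.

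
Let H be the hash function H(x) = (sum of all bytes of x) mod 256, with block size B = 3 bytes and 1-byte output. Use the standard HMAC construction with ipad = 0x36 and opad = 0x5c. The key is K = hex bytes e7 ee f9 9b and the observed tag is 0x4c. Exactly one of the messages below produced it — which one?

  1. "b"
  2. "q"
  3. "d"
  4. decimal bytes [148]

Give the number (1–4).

4

Key hex bytes e7 ee f9 9b is 4 bytes > B = 3, so hash it first: H(key) = 69, then zero-pad to 3 bytes: K' = 69 00 00.
K' ⊕ ipad = 5f 36 36; K' ⊕ opad = 35 5c 5c.
m1: inner = H(5f 36 36 62) = 2d; tag = H(35 5c 5c 2d) = 1a
m2: inner = H(5f 36 36 71) = 3c; tag = H(35 5c 5c 3c) = 29
m3: inner = H(5f 36 36 64) = 2f; tag = H(35 5c 5c 2f) = 1c
m4: inner = H(5f 36 36 94) = 5f; tag = H(35 5c 5c 5f) = 4c ← matches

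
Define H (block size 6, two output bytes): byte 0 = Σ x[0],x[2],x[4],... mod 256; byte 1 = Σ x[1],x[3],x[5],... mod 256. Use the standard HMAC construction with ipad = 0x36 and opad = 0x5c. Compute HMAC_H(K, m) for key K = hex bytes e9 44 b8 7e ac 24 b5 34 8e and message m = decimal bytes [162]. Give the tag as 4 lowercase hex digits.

Key hex bytes e9 44 b8 7e ac 24 b5 34 8e is 9 bytes > B = 6, so hash it first: H(key) = 90 1a, then zero-pad to 6 bytes: K' = 90 1a 00 00 00 00.
K' ⊕ ipad = a6 2c 36 36 36 36.  K' ⊕ opad = cc 46 5c 5c 5c 5c.
Inner input = (K'⊕ipad) ∥ m = a6 2c 36 36 36 36 ∥ a2.
Inner hash: even-index sum = 436 mod 256 = 180; odd-index sum = 152 mod 256 = 152 → b4 98.
Outer input = (K'⊕opad) ∥ inner = cc 46 5c 5c 5c 5c ∥ b4 98.
Outer hash (tag): even-index sum = 568 mod 256 = 56; odd-index sum = 406 mod 256 = 150 → 38 96.

3896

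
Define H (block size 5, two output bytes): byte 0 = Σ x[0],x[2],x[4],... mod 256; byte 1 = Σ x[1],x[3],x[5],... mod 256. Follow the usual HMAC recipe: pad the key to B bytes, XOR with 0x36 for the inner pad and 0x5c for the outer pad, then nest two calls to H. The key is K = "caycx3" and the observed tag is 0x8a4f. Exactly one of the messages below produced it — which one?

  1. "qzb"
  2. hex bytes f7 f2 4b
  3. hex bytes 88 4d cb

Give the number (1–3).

1

Key "caycx3" = 63 61 79 63 78 33 is 6 bytes > B = 5, so hash it first: H(key) = 54 f7, then zero-pad to 5 bytes: K' = 54 f7 00 00 00.
K' ⊕ ipad = 62 c1 36 36 36; K' ⊕ opad = 08 ab 5c 5c 5c.
m1: inner = H(62 c1 36 36 36 71 7a 62) = 48 ca; tag = H(08 ab 5c 5c 5c 48 ca) = 8a4f ← matches
m2: inner = H(62 c1 36 36 36 f7 f2 4b) = c0 39; tag = H(08 ab 5c 5c 5c c0 39) = f9c7
m3: inner = H(62 c1 36 36 36 88 4d cb) = 1b 4a; tag = H(08 ab 5c 5c 5c 1b 4a) = 0a22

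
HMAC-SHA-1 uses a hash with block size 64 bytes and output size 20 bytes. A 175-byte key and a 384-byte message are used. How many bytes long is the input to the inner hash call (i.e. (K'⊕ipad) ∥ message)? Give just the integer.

Key is 175 > 64 bytes, so it is hashed to 20 bytes then zero-padded to 64: |K'| = 64.
Inner input = (K'⊕ipad) ∥ m → 64 + 384 = 448 bytes.

448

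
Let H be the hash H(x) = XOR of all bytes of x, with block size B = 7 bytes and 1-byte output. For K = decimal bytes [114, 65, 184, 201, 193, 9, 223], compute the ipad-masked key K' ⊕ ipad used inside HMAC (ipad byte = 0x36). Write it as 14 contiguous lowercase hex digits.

Key decimal bytes [114, 65, 184, 201, 193, 9, 223] = 72 41 b8 c9 c1 09 df is exactly B = 7 bytes: K' = 72 41 b8 c9 c1 09 df.
XOR each byte with 0x36: 72⊕36=44, 41⊕36=77, b8⊕36=8e, c9⊕36=ff, c1⊕36=f7, 09⊕36=3f, df⊕36=e9.

44778efff73fe9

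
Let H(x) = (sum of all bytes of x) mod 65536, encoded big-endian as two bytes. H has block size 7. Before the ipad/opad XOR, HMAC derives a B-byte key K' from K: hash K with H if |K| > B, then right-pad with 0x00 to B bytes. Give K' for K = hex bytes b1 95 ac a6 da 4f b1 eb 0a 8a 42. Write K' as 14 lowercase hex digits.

06330000000000

|K| = 11 > B = 7, so first hash the key.
H(K): sum = 177+149+172+166+218+79+177+235+10+138+66 = 1587 → 06 33.
Zero-pad H(K) = 06 33 to 7 bytes: K' = 06 33 00 00 00 00 00.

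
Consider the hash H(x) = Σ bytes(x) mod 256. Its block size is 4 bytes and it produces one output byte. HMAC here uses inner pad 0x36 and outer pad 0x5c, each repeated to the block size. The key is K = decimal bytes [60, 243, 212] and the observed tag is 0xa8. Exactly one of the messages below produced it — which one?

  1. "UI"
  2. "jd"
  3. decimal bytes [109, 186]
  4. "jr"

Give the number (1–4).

Key decimal bytes [60, 243, 212] = 3c f3 d4 is 3 bytes ≤ B = 4; zero-pad to 4 bytes: K' = 3c f3 d4 00.
K' ⊕ ipad = 0a c5 e2 36; K' ⊕ opad = 60 af 88 5c.
m1: inner = H(0a c5 e2 36 55 49) = 85; tag = H(60 af 88 5c 85) = 78
m2: inner = H(0a c5 e2 36 6a 64) = b5; tag = H(60 af 88 5c b5) = a8 ← matches
m3: inner = H(0a c5 e2 36 6d ba) = 0e; tag = H(60 af 88 5c 0e) = 01
m4: inner = H(0a c5 e2 36 6a 72) = c3; tag = H(60 af 88 5c c3) = b6

2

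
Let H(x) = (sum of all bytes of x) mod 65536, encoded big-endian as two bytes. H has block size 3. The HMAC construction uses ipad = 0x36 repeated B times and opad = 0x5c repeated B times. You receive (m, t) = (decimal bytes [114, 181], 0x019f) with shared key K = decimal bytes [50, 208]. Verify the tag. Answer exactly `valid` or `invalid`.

Key decimal bytes [50, 208] = 32 d0 is 2 bytes ≤ B = 3; zero-pad to 3 bytes: K' = 32 d0 00.
K' ⊕ ipad = 04 e6 36; K' ⊕ opad = 6e 8c 5c.
Inner hash: sum = 4+230+54+114+181 = 583 → 02 47.
Outer hash (recomputed tag): sum = 110+140+92+2+71 = 415 → 01 9f.
Recomputed tag = 019f; claimed = 019f → match.

valid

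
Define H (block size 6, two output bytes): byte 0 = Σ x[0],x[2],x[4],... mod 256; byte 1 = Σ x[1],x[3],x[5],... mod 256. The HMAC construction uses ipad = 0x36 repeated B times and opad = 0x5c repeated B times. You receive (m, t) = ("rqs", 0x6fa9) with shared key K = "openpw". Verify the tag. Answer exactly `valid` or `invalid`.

invalid

Key "openpw" = 6f 70 65 6e 70 77 is exactly B = 6 bytes: K' = 6f 70 65 6e 70 77.
K' ⊕ ipad = 59 46 53 58 46 41; K' ⊕ opad = 33 2c 39 32 2c 2b.
Inner hash: even-index sum = 471 mod 256 = 215; odd-index sum = 336 mod 256 = 80 → d7 50.
Outer hash (recomputed tag): even-index sum = 367 mod 256 = 111; odd-index sum = 217 mod 256 = 217 → 6f d9.
Recomputed tag = 6fd9; claimed = 6fa9 → mismatch.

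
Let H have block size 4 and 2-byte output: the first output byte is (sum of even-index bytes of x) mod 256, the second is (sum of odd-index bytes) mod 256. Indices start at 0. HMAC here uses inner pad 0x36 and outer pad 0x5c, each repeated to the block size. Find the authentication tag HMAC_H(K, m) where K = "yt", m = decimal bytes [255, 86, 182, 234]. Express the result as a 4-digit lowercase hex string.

bb3c

Key "yt" = 79 74 is 2 bytes ≤ B = 4; zero-pad to 4 bytes: K' = 79 74 00 00.
K' ⊕ ipad = 4f 42 36 36.  K' ⊕ opad = 25 28 5c 5c.
Inner input = (K'⊕ipad) ∥ m = 4f 42 36 36 ∥ ff 56 b6 ea.
Inner hash: even-index sum = 570 mod 256 = 58; odd-index sum = 440 mod 256 = 184 → 3a b8.
Outer input = (K'⊕opad) ∥ inner = 25 28 5c 5c ∥ 3a b8.
Outer hash (tag): even-index sum = 187 mod 256 = 187; odd-index sum = 316 mod 256 = 60 → bb 3c.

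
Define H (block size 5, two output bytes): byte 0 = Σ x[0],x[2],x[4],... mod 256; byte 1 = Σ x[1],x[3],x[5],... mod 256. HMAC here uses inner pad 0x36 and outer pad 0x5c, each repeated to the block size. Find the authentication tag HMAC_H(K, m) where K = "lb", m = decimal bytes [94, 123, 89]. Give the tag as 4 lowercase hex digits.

29db

Key "lb" = 6c 62 is 2 bytes ≤ B = 5; zero-pad to 5 bytes: K' = 6c 62 00 00 00.
K' ⊕ ipad = 5a 54 36 36 36.  K' ⊕ opad = 30 3e 5c 5c 5c.
Inner input = (K'⊕ipad) ∥ m = 5a 54 36 36 36 ∥ 5e 7b 59.
Inner hash: even-index sum = 321 mod 256 = 65; odd-index sum = 321 mod 256 = 65 → 41 41.
Outer input = (K'⊕opad) ∥ inner = 30 3e 5c 5c 5c ∥ 41 41.
Outer hash (tag): even-index sum = 297 mod 256 = 41; odd-index sum = 219 mod 256 = 219 → 29 db.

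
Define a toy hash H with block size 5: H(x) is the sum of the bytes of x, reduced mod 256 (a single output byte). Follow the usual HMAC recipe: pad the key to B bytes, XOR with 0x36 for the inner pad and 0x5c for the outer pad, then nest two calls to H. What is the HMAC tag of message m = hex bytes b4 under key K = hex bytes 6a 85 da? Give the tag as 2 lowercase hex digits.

Key hex bytes 6a 85 da is 3 bytes ≤ B = 5; zero-pad to 5 bytes: K' = 6a 85 da 00 00.
K' ⊕ ipad = 5c b3 ec 36 36.  K' ⊕ opad = 36 d9 86 5c 5c.
Inner input = (K'⊕ipad) ∥ m = 5c b3 ec 36 36 ∥ b4.
Inner hash: sum = 92+179+236+54+54+180 = 795; mod 256 = 27 → 1b.
Outer input = (K'⊕opad) ∥ inner = 36 d9 86 5c 5c ∥ 1b.
Outer hash (tag): sum = 54+217+134+92+92+27 = 616; mod 256 = 104 → 68.

68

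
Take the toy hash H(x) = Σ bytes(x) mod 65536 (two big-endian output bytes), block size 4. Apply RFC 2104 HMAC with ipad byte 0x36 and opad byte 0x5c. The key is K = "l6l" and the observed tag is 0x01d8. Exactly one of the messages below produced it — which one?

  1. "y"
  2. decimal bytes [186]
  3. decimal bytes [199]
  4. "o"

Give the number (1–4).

Key "l6l" = 6c 36 6c is 3 bytes ≤ B = 4; zero-pad to 4 bytes: K' = 6c 36 6c 00.
K' ⊕ ipad = 5a 00 5a 36; K' ⊕ opad = 30 6a 30 5c.
m1: inner = H(5a 00 5a 36 79) = 01 63; tag = H(30 6a 30 5c 01 63) = 018a
m2: inner = H(5a 00 5a 36 ba) = 01 a4; tag = H(30 6a 30 5c 01 a4) = 01cb
m3: inner = H(5a 00 5a 36 c7) = 01 b1; tag = H(30 6a 30 5c 01 b1) = 01d8 ← matches
m4: inner = H(5a 00 5a 36 6f) = 01 59; tag = H(30 6a 30 5c 01 59) = 0180

3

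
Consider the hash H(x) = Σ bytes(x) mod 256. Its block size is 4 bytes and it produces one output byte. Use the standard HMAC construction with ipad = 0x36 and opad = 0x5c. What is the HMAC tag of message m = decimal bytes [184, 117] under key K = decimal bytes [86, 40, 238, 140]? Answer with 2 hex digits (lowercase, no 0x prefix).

3d

Key decimal bytes [86, 40, 238, 140] = 56 28 ee 8c is exactly B = 4 bytes: K' = 56 28 ee 8c.
K' ⊕ ipad = 60 1e d8 ba.  K' ⊕ opad = 0a 74 b2 d0.
Inner input = (K'⊕ipad) ∥ m = 60 1e d8 ba ∥ b8 75.
Inner hash: sum = 96+30+216+186+184+117 = 829; mod 256 = 61 → 3d.
Outer input = (K'⊕opad) ∥ inner = 0a 74 b2 d0 ∥ 3d.
Outer hash (tag): sum = 10+116+178+208+61 = 573; mod 256 = 61 → 3d.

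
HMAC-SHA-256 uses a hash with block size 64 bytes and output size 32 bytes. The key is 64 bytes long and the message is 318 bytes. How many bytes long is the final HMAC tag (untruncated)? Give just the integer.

The tag is one SHA-256 digest: 32 bytes.

32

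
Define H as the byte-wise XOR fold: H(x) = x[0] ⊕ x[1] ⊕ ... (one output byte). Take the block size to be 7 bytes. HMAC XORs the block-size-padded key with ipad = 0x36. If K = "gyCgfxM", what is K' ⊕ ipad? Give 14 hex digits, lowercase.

514f7551504e7b

Key "gyCgfxM" = 67 79 43 67 66 78 4d is exactly B = 7 bytes: K' = 67 79 43 67 66 78 4d.
XOR each byte with 0x36: 67⊕36=51, 79⊕36=4f, 43⊕36=75, 67⊕36=51, 66⊕36=50, 78⊕36=4e, 4d⊕36=7b.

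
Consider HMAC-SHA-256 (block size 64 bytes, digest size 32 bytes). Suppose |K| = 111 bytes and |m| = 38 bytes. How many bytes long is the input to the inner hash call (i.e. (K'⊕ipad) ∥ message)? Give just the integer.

Key is 111 > 64 bytes, so it is hashed to 32 bytes then zero-padded to 64: |K'| = 64.
Inner input = (K'⊕ipad) ∥ m → 64 + 38 = 102 bytes.

102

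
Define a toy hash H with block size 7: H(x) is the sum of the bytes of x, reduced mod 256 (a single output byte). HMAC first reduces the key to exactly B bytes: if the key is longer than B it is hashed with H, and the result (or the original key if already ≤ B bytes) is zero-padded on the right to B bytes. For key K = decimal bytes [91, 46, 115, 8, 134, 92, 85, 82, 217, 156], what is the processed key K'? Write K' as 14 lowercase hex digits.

02000000000000

|K| = 10 > B = 7, so first hash the key.
H(K): sum = 91+46+115+8+134+92+85+82+217+156 = 1026; mod 256 = 2 → 02.
Zero-pad H(K) = 02 to 7 bytes: K' = 02 00 00 00 00 00 00.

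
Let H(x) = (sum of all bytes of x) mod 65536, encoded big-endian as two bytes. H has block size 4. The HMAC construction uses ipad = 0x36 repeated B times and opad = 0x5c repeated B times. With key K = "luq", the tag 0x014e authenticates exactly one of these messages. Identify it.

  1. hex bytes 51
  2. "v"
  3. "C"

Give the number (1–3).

1

Key "luq" = 6c 75 71 is 3 bytes ≤ B = 4; zero-pad to 4 bytes: K' = 6c 75 71 00.
K' ⊕ ipad = 5a 43 47 36; K' ⊕ opad = 30 29 2d 5c.
m1: inner = H(5a 43 47 36 51) = 01 6b; tag = H(30 29 2d 5c 01 6b) = 014e ← matches
m2: inner = H(5a 43 47 36 76) = 01 90; tag = H(30 29 2d 5c 01 90) = 0173
m3: inner = H(5a 43 47 36 43) = 01 5d; tag = H(30 29 2d 5c 01 5d) = 0140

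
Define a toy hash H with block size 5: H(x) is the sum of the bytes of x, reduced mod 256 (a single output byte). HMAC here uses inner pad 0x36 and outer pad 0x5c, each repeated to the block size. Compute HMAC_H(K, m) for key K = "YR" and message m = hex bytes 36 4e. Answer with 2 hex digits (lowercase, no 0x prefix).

Key "YR" = 59 52 is 2 bytes ≤ B = 5; zero-pad to 5 bytes: K' = 59 52 00 00 00.
K' ⊕ ipad = 6f 64 36 36 36.  K' ⊕ opad = 05 0e 5c 5c 5c.
Inner input = (K'⊕ipad) ∥ m = 6f 64 36 36 36 ∥ 36 4e.
Inner hash: sum = 111+100+54+54+54+54+78 = 505; mod 256 = 249 → f9.
Outer input = (K'⊕opad) ∥ inner = 05 0e 5c 5c 5c ∥ f9.
Outer hash (tag): sum = 5+14+92+92+92+249 = 544; mod 256 = 32 → 20.

20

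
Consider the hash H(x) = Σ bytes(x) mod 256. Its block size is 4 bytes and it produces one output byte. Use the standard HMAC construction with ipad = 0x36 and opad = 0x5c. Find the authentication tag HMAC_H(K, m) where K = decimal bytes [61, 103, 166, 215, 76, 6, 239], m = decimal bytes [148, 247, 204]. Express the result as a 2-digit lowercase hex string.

Key decimal bytes [61, 103, 166, 215, 76, 6, 239] = 3d 67 a6 d7 4c 06 ef is 7 bytes > B = 4, so hash it first: H(key) = 62, then zero-pad to 4 bytes: K' = 62 00 00 00.
K' ⊕ ipad = 54 36 36 36.  K' ⊕ opad = 3e 5c 5c 5c.
Inner input = (K'⊕ipad) ∥ m = 54 36 36 36 ∥ 94 f7 cc.
Inner hash: sum = 84+54+54+54+148+247+204 = 845; mod 256 = 77 → 4d.
Outer input = (K'⊕opad) ∥ inner = 3e 5c 5c 5c ∥ 4d.
Outer hash (tag): sum = 62+92+92+92+77 = 415; mod 256 = 159 → 9f.

9f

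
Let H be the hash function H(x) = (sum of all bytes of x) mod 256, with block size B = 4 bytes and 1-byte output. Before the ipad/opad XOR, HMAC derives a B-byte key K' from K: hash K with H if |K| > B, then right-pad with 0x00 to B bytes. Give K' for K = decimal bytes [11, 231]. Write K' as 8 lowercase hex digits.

Key decimal bytes [11, 231] = 0b e7 is 2 bytes ≤ B = 4; zero-pad to 4 bytes: K' = 0b e7 00 00.

0be70000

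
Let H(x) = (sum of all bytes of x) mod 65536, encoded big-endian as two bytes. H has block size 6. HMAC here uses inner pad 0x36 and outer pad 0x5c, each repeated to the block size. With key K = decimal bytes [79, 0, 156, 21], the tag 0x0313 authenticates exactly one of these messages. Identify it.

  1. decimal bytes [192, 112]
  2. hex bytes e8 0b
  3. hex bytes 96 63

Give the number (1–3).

Key decimal bytes [79, 0, 156, 21] = 4f 00 9c 15 is 4 bytes ≤ B = 6; zero-pad to 6 bytes: K' = 4f 00 9c 15 00 00.
K' ⊕ ipad = 79 36 aa 23 36 36; K' ⊕ opad = 13 5c c0 49 5c 5c.
m1: inner = H(79 36 aa 23 36 36 c0 70) = 03 18; tag = H(13 5c c0 49 5c 5c 03 18) = 024b
m2: inner = H(79 36 aa 23 36 36 e8 0b) = 02 db; tag = H(13 5c c0 49 5c 5c 02 db) = 030d
m3: inner = H(79 36 aa 23 36 36 96 63) = 02 e1; tag = H(13 5c c0 49 5c 5c 02 e1) = 0313 ← matches

3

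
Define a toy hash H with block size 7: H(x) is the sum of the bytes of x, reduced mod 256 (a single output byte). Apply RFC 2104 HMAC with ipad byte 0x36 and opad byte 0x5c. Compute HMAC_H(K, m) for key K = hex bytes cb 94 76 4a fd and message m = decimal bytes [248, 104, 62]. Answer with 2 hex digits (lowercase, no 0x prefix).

Key hex bytes cb 94 76 4a fd is 5 bytes ≤ B = 7; zero-pad to 7 bytes: K' = cb 94 76 4a fd 00 00.
K' ⊕ ipad = fd a2 40 7c cb 36 36.  K' ⊕ opad = 97 c8 2a 16 a1 5c 5c.
Inner input = (K'⊕ipad) ∥ m = fd a2 40 7c cb 36 36 ∥ f8 68 3e.
Inner hash: sum = 253+162+64+124+203+54+54+248+104+62 = 1328; mod 256 = 48 → 30.
Outer input = (K'⊕opad) ∥ inner = 97 c8 2a 16 a1 5c 5c ∥ 30.
Outer hash (tag): sum = 151+200+42+22+161+92+92+48 = 808; mod 256 = 40 → 28.

28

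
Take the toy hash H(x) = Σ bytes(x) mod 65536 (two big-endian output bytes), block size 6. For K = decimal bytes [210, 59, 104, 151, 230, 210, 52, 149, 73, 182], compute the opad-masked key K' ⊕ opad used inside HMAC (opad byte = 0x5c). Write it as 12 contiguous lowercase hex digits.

Key decimal bytes [210, 59, 104, 151, 230, 210, 52, 149, 73, 182] = d2 3b 68 97 e6 d2 34 95 49 b6 is 10 bytes > B = 6, so hash it first: H(key) = 05 8c, then zero-pad to 6 bytes: K' = 05 8c 00 00 00 00.
XOR each byte with 0x5c: 05⊕5c=59, 8c⊕5c=d0, 00⊕5c=5c, 00⊕5c=5c, 00⊕5c=5c, 00⊕5c=5c.

59d05c5c5c5c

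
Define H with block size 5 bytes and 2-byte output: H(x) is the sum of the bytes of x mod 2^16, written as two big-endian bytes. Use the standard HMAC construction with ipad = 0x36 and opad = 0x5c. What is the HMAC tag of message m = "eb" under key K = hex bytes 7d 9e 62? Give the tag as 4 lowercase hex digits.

Key hex bytes 7d 9e 62 is 3 bytes ≤ B = 5; zero-pad to 5 bytes: K' = 7d 9e 62 00 00.
K' ⊕ ipad = 4b a8 54 36 36.  K' ⊕ opad = 21 c2 3e 5c 5c.
Inner input = (K'⊕ipad) ∥ m = 4b a8 54 36 36 ∥ 65 62.
Inner hash: sum = 75+168+84+54+54+101+98 = 634 → 02 7a.
Outer input = (K'⊕opad) ∥ inner = 21 c2 3e 5c 5c ∥ 02 7a.
Outer hash (tag): sum = 33+194+62+92+92+2+122 = 597 → 02 55.

0255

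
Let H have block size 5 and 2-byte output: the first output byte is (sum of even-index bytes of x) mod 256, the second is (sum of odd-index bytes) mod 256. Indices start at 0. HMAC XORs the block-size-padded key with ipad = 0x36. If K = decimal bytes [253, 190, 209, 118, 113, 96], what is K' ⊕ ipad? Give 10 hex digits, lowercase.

Key decimal bytes [253, 190, 209, 118, 113, 96] = fd be d1 76 71 60 is 6 bytes > B = 5, so hash it first: H(key) = 3f 94, then zero-pad to 5 bytes: K' = 3f 94 00 00 00.
XOR each byte with 0x36: 3f⊕36=09, 94⊕36=a2, 00⊕36=36, 00⊕36=36, 00⊕36=36.

09a2363636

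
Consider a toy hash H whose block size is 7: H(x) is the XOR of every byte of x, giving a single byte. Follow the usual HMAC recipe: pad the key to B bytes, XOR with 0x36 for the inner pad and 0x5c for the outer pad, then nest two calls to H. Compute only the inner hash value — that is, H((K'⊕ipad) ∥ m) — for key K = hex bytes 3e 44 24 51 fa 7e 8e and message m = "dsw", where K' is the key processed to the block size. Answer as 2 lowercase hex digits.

Key hex bytes 3e 44 24 51 fa 7e 8e is exactly B = 7 bytes: K' = 3e 44 24 51 fa 7e 8e.
K' ⊕ ipad = 08 72 12 67 cc 48 b8.
Inner input = 08 72 12 67 cc 48 b8 ∥ 64 73 77.
Inner hash: XOR 08⊕72⊕12⊕67⊕cc⊕48⊕b8⊕64⊕73⊕77 = 53.

53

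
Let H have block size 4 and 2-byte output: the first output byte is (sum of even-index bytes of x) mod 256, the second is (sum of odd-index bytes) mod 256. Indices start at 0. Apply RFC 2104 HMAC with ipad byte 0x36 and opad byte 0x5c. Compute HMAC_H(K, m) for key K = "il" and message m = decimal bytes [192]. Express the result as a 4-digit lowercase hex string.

Key "il" = 69 6c is 2 bytes ≤ B = 4; zero-pad to 4 bytes: K' = 69 6c 00 00.
K' ⊕ ipad = 5f 5a 36 36.  K' ⊕ opad = 35 30 5c 5c.
Inner input = (K'⊕ipad) ∥ m = 5f 5a 36 36 ∥ c0.
Inner hash: even-index sum = 341 mod 256 = 85; odd-index sum = 144 mod 256 = 144 → 55 90.
Outer input = (K'⊕opad) ∥ inner = 35 30 5c 5c ∥ 55 90.
Outer hash (tag): even-index sum = 230 mod 256 = 230; odd-index sum = 284 mod 256 = 28 → e6 1c.

e61c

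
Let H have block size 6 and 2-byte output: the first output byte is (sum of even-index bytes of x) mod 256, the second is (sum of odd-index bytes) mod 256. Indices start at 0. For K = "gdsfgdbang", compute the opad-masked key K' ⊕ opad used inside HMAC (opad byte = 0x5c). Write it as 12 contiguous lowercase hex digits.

Key "gdsfgdbang" = 67 64 73 66 67 64 62 61 6e 67 is 10 bytes > B = 6, so hash it first: H(key) = 11 f6, then zero-pad to 6 bytes: K' = 11 f6 00 00 00 00.
XOR each byte with 0x5c: 11⊕5c=4d, f6⊕5c=aa, 00⊕5c=5c, 00⊕5c=5c, 00⊕5c=5c, 00⊕5c=5c.

4daa5c5c5c5c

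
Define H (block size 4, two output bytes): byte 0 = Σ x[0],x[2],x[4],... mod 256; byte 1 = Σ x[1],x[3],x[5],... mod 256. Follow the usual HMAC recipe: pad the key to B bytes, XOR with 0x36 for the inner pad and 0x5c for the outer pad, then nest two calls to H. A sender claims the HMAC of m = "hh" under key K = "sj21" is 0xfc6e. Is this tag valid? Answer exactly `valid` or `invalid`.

invalid

Key "sj21" = 73 6a 32 31 is exactly B = 4 bytes: K' = 73 6a 32 31.
K' ⊕ ipad = 45 5c 04 07; K' ⊕ opad = 2f 36 6e 6d.
Inner hash: even-index sum = 177 mod 256 = 177; odd-index sum = 203 mod 256 = 203 → b1 cb.
Outer hash (recomputed tag): even-index sum = 334 mod 256 = 78; odd-index sum = 366 mod 256 = 110 → 4e 6e.
Recomputed tag = 4e6e; claimed = fc6e → mismatch.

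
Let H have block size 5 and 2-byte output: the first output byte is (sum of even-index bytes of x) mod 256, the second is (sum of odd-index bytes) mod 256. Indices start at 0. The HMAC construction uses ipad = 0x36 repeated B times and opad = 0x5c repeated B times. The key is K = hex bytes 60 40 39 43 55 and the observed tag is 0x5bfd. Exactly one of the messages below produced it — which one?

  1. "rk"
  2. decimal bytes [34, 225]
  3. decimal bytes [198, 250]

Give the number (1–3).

3

Key hex bytes 60 40 39 43 55 is exactly B = 5 bytes: K' = 60 40 39 43 55.
K' ⊕ ipad = 56 76 0f 75 63; K' ⊕ opad = 3c 1c 65 1f 09.
m1: inner = H(56 76 0f 75 63 72 6b) = 33 5d; tag = H(3c 1c 65 1f 09 33 5d) = 076e
m2: inner = H(56 76 0f 75 63 22 e1) = a9 0d; tag = H(3c 1c 65 1f 09 a9 0d) = b7e4
m3: inner = H(56 76 0f 75 63 c6 fa) = c2 b1; tag = H(3c 1c 65 1f 09 c2 b1) = 5bfd ← matches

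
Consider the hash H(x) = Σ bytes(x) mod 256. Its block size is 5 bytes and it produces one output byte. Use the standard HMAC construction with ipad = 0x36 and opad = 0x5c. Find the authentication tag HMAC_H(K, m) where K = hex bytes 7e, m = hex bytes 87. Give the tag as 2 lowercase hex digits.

Key hex bytes 7e is 1 byte ≤ B = 5; zero-pad to 5 bytes: K' = 7e 00 00 00 00.
K' ⊕ ipad = 48 36 36 36 36.  K' ⊕ opad = 22 5c 5c 5c 5c.
Inner input = (K'⊕ipad) ∥ m = 48 36 36 36 36 ∥ 87.
Inner hash: sum = 72+54+54+54+54+135 = 423; mod 256 = 167 → a7.
Outer input = (K'⊕opad) ∥ inner = 22 5c 5c 5c 5c ∥ a7.
Outer hash (tag): sum = 34+92+92+92+92+167 = 569; mod 256 = 57 → 39.

39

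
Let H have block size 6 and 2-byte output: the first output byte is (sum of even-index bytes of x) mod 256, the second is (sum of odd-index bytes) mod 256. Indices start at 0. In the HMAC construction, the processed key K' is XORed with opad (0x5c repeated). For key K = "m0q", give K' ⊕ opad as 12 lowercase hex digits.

316c2d5c5c5c

Key "m0q" = 6d 30 71 is 3 bytes ≤ B = 6; zero-pad to 6 bytes: K' = 6d 30 71 00 00 00.
XOR each byte with 0x5c: 6d⊕5c=31, 30⊕5c=6c, 71⊕5c=2d, 00⊕5c=5c, 00⊕5c=5c, 00⊕5c=5c.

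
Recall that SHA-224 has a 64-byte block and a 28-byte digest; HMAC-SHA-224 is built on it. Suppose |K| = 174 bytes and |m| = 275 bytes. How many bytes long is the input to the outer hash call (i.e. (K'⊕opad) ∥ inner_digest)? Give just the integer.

92

Key is 174 > 64 bytes, so it is hashed to 28 bytes then zero-padded to 64: |K'| = 64.
Outer input = (K'⊕opad) ∥ H(inner) → 64 + 28 = 92 bytes.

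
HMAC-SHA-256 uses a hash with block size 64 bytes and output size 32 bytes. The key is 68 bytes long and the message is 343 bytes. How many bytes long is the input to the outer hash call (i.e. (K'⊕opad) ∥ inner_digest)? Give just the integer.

96

Key is 68 > 64 bytes, so it is hashed to 32 bytes then zero-padded to 64: |K'| = 64.
Outer input = (K'⊕opad) ∥ H(inner) → 64 + 32 = 96 bytes.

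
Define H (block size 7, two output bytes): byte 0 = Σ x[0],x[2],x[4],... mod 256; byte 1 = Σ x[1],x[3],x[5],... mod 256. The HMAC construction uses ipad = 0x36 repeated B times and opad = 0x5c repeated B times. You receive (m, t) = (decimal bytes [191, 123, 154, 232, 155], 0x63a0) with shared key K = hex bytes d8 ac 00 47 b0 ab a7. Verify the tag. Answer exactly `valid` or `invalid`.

Key hex bytes d8 ac 00 47 b0 ab a7 is exactly B = 7 bytes: K' = d8 ac 00 47 b0 ab a7.
K' ⊕ ipad = ee 9a 36 71 86 9d 91; K' ⊕ opad = 84 f0 5c 1b ec f7 fb.
Inner hash: even-index sum = 926 mod 256 = 158; odd-index sum = 924 mod 256 = 156 → 9e 9c.
Outer hash (recomputed tag): even-index sum = 867 mod 256 = 99; odd-index sum = 672 mod 256 = 160 → 63 a0.
Recomputed tag = 63a0; claimed = 63a0 → match.

valid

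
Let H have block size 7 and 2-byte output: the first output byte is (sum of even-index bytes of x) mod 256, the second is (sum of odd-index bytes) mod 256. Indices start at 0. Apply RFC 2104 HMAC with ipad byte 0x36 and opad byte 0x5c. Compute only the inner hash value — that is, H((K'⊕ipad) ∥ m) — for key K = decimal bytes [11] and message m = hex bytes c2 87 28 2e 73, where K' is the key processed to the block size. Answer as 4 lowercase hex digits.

Key decimal bytes [11] = 0b is 1 byte ≤ B = 7; zero-pad to 7 bytes: K' = 0b 00 00 00 00 00 00.
K' ⊕ ipad = 3d 36 36 36 36 36 36.
Inner input = 3d 36 36 36 36 36 36 ∥ c2 87 28 2e 73.
Inner hash: even-index sum = 404 mod 256 = 148; odd-index sum = 511 mod 256 = 255 → 94 ff.

94ff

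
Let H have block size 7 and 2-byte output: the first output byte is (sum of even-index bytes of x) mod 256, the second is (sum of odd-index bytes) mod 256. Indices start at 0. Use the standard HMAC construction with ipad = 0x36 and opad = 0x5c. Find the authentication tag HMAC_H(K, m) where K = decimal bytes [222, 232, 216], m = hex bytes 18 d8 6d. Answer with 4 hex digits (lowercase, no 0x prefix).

8d86

Key decimal bytes [222, 232, 216] = de e8 d8 is 3 bytes ≤ B = 7; zero-pad to 7 bytes: K' = de e8 d8 00 00 00 00.
K' ⊕ ipad = e8 de ee 36 36 36 36.  K' ⊕ opad = 82 b4 84 5c 5c 5c 5c.
Inner input = (K'⊕ipad) ∥ m = e8 de ee 36 36 36 36 ∥ 18 d8 6d.
Inner hash: even-index sum = 794 mod 256 = 26; odd-index sum = 463 mod 256 = 207 → 1a cf.
Outer input = (K'⊕opad) ∥ inner = 82 b4 84 5c 5c 5c 5c ∥ 1a cf.
Outer hash (tag): even-index sum = 653 mod 256 = 141; odd-index sum = 390 mod 256 = 134 → 8d 86.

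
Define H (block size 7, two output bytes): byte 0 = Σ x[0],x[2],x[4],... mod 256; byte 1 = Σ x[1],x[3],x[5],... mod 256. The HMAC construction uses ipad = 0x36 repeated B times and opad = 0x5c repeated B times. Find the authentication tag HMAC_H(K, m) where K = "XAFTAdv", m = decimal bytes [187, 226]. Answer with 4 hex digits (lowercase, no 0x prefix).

4bd4

Key "XAFTAdv" = 58 41 46 54 41 64 76 is exactly B = 7 bytes: K' = 58 41 46 54 41 64 76.
K' ⊕ ipad = 6e 77 70 62 77 52 40.  K' ⊕ opad = 04 1d 1a 08 1d 38 2a.
Inner input = (K'⊕ipad) ∥ m = 6e 77 70 62 77 52 40 ∥ bb e2.
Inner hash: even-index sum = 631 mod 256 = 119; odd-index sum = 486 mod 256 = 230 → 77 e6.
Outer input = (K'⊕opad) ∥ inner = 04 1d 1a 08 1d 38 2a ∥ 77 e6.
Outer hash (tag): even-index sum = 331 mod 256 = 75; odd-index sum = 212 mod 256 = 212 → 4b d4.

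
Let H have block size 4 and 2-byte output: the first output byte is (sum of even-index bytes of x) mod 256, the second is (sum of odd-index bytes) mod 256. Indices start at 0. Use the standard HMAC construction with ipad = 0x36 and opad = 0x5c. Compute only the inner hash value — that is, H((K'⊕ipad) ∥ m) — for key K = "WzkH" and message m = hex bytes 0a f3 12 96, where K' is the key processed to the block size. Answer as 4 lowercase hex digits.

da53

Key "WzkH" = 57 7a 6b 48 is exactly B = 4 bytes: K' = 57 7a 6b 48.
K' ⊕ ipad = 61 4c 5d 7e.
Inner input = 61 4c 5d 7e ∥ 0a f3 12 96.
Inner hash: even-index sum = 218 mod 256 = 218; odd-index sum = 595 mod 256 = 83 → da 53.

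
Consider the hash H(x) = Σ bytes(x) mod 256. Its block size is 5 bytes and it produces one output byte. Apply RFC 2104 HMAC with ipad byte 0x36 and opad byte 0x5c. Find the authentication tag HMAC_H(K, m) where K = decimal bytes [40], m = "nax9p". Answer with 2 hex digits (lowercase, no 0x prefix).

Key decimal bytes [40] = 28 is 1 byte ≤ B = 5; zero-pad to 5 bytes: K' = 28 00 00 00 00.
K' ⊕ ipad = 1e 36 36 36 36.  K' ⊕ opad = 74 5c 5c 5c 5c.
Inner input = (K'⊕ipad) ∥ m = 1e 36 36 36 36 ∥ 6e 61 78 39 70.
Inner hash: sum = 30+54+54+54+54+110+97+120+57+112 = 742; mod 256 = 230 → e6.
Outer input = (K'⊕opad) ∥ inner = 74 5c 5c 5c 5c ∥ e6.
Outer hash (tag): sum = 116+92+92+92+92+230 = 714; mod 256 = 202 → ca.

ca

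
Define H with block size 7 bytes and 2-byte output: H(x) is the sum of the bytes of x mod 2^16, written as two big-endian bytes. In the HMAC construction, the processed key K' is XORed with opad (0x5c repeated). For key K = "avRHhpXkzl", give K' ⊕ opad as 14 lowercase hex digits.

5fae5c5c5c5c5c

Key "avRHhpXkzl" = 61 76 52 48 68 70 58 6b 7a 6c is 10 bytes > B = 7, so hash it first: H(key) = 03 f2, then zero-pad to 7 bytes: K' = 03 f2 00 00 00 00 00.
XOR each byte with 0x5c: 03⊕5c=5f, f2⊕5c=ae, 00⊕5c=5c, 00⊕5c=5c, 00⊕5c=5c, 00⊕5c=5c, 00⊕5c=5c.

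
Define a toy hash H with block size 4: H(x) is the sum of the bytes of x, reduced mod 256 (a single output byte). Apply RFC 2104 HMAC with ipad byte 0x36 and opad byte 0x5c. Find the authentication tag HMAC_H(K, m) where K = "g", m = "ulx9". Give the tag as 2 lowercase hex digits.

d4

Key "g" = 67 is 1 byte ≤ B = 4; zero-pad to 4 bytes: K' = 67 00 00 00.
K' ⊕ ipad = 51 36 36 36.  K' ⊕ opad = 3b 5c 5c 5c.
Inner input = (K'⊕ipad) ∥ m = 51 36 36 36 ∥ 75 6c 78 39.
Inner hash: sum = 81+54+54+54+117+108+120+57 = 645; mod 256 = 133 → 85.
Outer input = (K'⊕opad) ∥ inner = 3b 5c 5c 5c ∥ 85.
Outer hash (tag): sum = 59+92+92+92+133 = 468; mod 256 = 212 → d4.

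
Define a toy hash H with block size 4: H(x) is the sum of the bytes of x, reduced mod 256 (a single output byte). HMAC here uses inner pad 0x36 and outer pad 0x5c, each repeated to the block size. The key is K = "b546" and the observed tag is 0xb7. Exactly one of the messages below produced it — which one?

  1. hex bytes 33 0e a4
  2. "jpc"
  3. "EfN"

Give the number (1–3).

1

Key "b546" = 62 35 34 36 is exactly B = 4 bytes: K' = 62 35 34 36.
K' ⊕ ipad = 54 03 02 00; K' ⊕ opad = 3e 69 68 6a.
m1: inner = H(54 03 02 00 33 0e a4) = 3e; tag = H(3e 69 68 6a 3e) = b7 ← matches
m2: inner = H(54 03 02 00 6a 70 63) = 96; tag = H(3e 69 68 6a 96) = 0f
m3: inner = H(54 03 02 00 45 66 4e) = 52; tag = H(3e 69 68 6a 52) = cb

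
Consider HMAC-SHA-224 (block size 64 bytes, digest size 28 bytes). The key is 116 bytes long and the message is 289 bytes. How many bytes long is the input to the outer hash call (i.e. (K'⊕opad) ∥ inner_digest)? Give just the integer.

92

Key is 116 > 64 bytes, so it is hashed to 28 bytes then zero-padded to 64: |K'| = 64.
Outer input = (K'⊕opad) ∥ H(inner) → 64 + 28 = 92 bytes.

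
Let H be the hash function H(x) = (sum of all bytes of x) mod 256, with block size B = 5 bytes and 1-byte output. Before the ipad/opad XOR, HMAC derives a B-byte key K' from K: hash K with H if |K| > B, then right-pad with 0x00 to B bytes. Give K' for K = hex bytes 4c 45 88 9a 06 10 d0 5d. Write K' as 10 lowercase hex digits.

f600000000

|K| = 8 > B = 5, so first hash the key.
H(K): sum = 76+69+136+154+6+16+208+93 = 758; mod 256 = 246 → f6.
Zero-pad H(K) = f6 to 5 bytes: K' = f6 00 00 00 00.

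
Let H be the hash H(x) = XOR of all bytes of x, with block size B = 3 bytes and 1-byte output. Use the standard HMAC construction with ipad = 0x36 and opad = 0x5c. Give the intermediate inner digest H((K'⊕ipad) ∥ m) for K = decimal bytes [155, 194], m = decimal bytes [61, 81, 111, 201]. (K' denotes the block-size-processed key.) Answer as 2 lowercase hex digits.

a5

Key decimal bytes [155, 194] = 9b c2 is 2 bytes ≤ B = 3; zero-pad to 3 bytes: K' = 9b c2 00.
K' ⊕ ipad = ad f4 36.
Inner input = ad f4 36 ∥ 3d 51 6f c9.
Inner hash: XOR ad⊕f4⊕36⊕3d⊕51⊕6f⊕c9 = a5.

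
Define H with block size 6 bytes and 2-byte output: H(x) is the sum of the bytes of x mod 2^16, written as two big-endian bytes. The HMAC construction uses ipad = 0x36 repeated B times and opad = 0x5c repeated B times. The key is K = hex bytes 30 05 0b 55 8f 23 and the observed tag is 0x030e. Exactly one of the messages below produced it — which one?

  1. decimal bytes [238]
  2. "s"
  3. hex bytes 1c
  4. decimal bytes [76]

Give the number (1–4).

1

Key hex bytes 30 05 0b 55 8f 23 is exactly B = 6 bytes: K' = 30 05 0b 55 8f 23.
K' ⊕ ipad = 06 33 3d 63 b9 15; K' ⊕ opad = 6c 59 57 09 d3 7f.
m1: inner = H(06 33 3d 63 b9 15 ee) = 02 95; tag = H(6c 59 57 09 d3 7f 02 95) = 030e ← matches
m2: inner = H(06 33 3d 63 b9 15 73) = 02 1a; tag = H(6c 59 57 09 d3 7f 02 1a) = 0293
m3: inner = H(06 33 3d 63 b9 15 1c) = 01 c3; tag = H(6c 59 57 09 d3 7f 01 c3) = 033b
m4: inner = H(06 33 3d 63 b9 15 4c) = 01 f3; tag = H(6c 59 57 09 d3 7f 01 f3) = 036b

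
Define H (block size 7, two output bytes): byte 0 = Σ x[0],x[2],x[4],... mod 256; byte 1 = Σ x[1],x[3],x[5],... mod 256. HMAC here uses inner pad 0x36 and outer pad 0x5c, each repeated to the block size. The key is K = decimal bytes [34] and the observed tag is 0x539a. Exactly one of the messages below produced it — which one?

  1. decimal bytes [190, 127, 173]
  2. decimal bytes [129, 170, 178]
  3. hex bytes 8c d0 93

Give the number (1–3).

3

Key decimal bytes [34] = 22 is 1 byte ≤ B = 7; zero-pad to 7 bytes: K' = 22 00 00 00 00 00 00.
K' ⊕ ipad = 14 36 36 36 36 36 36; K' ⊕ opad = 7e 5c 5c 5c 5c 5c 5c.
m1: inner = H(14 36 36 36 36 36 36 be 7f ad) = 35 0d; tag = H(7e 5c 5c 5c 5c 5c 5c 35 0d) = 9f49
m2: inner = H(14 36 36 36 36 36 36 81 aa b2) = 60 d5; tag = H(7e 5c 5c 5c 5c 5c 5c 60 d5) = 6774
m3: inner = H(14 36 36 36 36 36 36 8c d0 93) = 86 c1; tag = H(7e 5c 5c 5c 5c 5c 5c 86 c1) = 539a ← matches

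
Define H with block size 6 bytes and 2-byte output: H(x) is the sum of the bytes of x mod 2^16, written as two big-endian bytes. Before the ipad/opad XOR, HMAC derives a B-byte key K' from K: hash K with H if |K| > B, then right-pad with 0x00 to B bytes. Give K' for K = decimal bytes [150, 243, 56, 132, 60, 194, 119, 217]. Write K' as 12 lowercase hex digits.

|K| = 8 > B = 6, so first hash the key.
H(K): sum = 150+243+56+132+60+194+119+217 = 1171 → 04 93.
Zero-pad H(K) = 04 93 to 6 bytes: K' = 04 93 00 00 00 00.

049300000000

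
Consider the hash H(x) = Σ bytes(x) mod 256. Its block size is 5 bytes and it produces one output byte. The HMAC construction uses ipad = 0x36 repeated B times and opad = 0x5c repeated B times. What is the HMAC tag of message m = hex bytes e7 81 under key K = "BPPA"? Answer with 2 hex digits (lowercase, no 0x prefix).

Key "BPPA" = 42 50 50 41 is 4 bytes ≤ B = 5; zero-pad to 5 bytes: K' = 42 50 50 41 00.
K' ⊕ ipad = 74 66 66 77 36.  K' ⊕ opad = 1e 0c 0c 1d 5c.
Inner input = (K'⊕ipad) ∥ m = 74 66 66 77 36 ∥ e7 81.
Inner hash: sum = 116+102+102+119+54+231+129 = 853; mod 256 = 85 → 55.
Outer input = (K'⊕opad) ∥ inner = 1e 0c 0c 1d 5c ∥ 55.
Outer hash (tag): sum = 30+12+12+29+92+85 = 260; mod 256 = 4 → 04.

04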